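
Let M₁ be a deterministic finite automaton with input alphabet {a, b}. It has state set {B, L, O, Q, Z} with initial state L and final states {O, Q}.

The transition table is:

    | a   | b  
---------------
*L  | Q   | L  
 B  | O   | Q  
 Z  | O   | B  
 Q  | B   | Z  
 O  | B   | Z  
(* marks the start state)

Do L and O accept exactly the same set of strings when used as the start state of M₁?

No

Every state is reachable, so we keep all 5.
P0 = {O,Q} | {B,L,Z}.
Refine {B,L,Z} on symbol b: members go to different blocks, giving {L,Z} and {B}.
On input b, block {L,Z} splits into {L} and {Z}.
The partition is now stable with 4 blocks: {O,Q} | {L} | {B} | {Z}.
L and O end up in different blocks, so they are distinguishable. For instance, the string 'ε' is accepted from only O.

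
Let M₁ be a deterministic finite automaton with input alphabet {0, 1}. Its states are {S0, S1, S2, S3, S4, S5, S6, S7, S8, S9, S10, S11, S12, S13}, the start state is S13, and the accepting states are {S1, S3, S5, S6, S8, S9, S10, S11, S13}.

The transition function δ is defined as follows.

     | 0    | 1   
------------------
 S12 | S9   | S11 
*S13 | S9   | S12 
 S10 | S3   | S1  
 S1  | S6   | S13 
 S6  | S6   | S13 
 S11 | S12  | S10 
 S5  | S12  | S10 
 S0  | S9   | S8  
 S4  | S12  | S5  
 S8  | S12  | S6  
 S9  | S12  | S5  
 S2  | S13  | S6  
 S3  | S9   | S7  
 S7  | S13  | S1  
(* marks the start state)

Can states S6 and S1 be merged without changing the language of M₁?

First remove the unreachable states {S0,S2,S4,S8}; 10 states remain.
Initial partition by acceptance: {S1,S3,S5,S6,S9,S10,S11,S13} | {S7,S12}.
Refine {S1,S3,S5,S6,S9,S10,S11,S13} on symbol 0: members go to different blocks, giving {S1,S3,S6,S10,S13} and {S5,S9,S11}.
On input 0, block {S1,S3,S6,S10,S13} splits into {S1,S6,S10} and {S3,S13}.
Refine {S1,S6,S10} on symbol 0: members go to different blocks, giving {S1,S6} and {S10}.
On input 0, block {S7,S12} splits into {S7} and {S12}.
Split {S5,S9,S11} by δ(·,1) → {S5,S11} and {S9}.
Split {S3,S13} by δ(·,1) → {S3} and {S13}.
No further refinement is possible. Final partition (8 blocks): {S1,S6} | {S7} | {S5,S11} | {S3} | {S10} | {S12} | {S9} | {S13}.
S6 and S1 lie in the same block of the stable partition, so they are equivalent — no string distinguishes them.

Yes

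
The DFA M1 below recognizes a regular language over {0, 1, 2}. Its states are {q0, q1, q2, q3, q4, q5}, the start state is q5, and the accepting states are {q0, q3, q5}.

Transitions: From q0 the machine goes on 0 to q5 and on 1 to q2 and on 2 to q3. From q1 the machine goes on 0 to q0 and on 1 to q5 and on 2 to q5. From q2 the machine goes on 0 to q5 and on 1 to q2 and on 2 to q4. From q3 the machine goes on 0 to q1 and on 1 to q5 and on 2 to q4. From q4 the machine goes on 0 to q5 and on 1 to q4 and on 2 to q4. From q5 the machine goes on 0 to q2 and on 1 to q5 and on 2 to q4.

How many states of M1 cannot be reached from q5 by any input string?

BFS from q5 reaches {q2, q4, q5}; the 3 state(s) q0, q1, q3 are never visited.

3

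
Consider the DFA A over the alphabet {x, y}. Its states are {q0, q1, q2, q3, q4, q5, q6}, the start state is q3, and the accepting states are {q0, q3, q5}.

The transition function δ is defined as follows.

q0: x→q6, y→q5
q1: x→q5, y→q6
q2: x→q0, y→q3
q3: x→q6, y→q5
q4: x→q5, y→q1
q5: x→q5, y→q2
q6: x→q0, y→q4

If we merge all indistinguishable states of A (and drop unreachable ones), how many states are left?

All states are reachable from the start state.
Initial partition by acceptance: {q0,q3,q5} | {q1,q2,q4,q6}.
Refine {q0,q3,q5} on symbol x: members go to different blocks, giving {q0,q3} and {q5}.
Refine {q1,q2,q4,q6} on symbol x: members go to different blocks, giving {q1,q4} and {q2,q6}.
Split {q1,q4} by δ(·,y) → {q1} and {q4}.
Split {q2,q6} by δ(·,y) → {q2} and {q6}.
No further refinement is possible. Final partition (6 blocks): {q0,q3} | {q1} | {q5} | {q2} | {q4} | {q6}.

6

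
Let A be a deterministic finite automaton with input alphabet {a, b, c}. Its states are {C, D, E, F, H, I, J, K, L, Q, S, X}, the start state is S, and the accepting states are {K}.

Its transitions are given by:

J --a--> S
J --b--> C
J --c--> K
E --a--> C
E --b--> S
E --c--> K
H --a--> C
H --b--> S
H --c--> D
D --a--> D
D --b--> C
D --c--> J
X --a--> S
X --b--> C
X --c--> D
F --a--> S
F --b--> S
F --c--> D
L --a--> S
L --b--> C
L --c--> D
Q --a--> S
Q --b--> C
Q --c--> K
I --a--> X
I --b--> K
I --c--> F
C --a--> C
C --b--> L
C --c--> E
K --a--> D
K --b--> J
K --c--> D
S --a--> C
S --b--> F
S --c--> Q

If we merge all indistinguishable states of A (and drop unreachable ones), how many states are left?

States {H,I,X} cannot be reached from the start state, so discard them.
Start with accepting vs non-accepting: {K} | {C,D,E,F,J,L,Q,S}.
On input c, block {C,D,E,F,J,L,Q,S} splits into {C,D,F,L,S} and {E,J,Q}.
Refine {C,D,F,L,S} on symbol c: members go to different blocks, giving {C,D,S} and {F,L}.
Refine {C,D,S} on symbol b: members go to different blocks, giving {C,S} and {D}.
The partition is now stable with 5 blocks: {K} | {C,S} | {E,J,Q} | {F,L} | {D}.

5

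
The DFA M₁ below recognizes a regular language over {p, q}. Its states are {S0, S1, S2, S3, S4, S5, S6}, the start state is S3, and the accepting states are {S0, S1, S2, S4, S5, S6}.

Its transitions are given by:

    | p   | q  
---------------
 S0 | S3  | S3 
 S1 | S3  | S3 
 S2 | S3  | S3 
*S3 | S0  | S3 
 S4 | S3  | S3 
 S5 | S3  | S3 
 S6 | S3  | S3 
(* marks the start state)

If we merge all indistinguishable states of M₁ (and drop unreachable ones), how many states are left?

States {S1,S2,S4,S5,S6} cannot be reached from the start state, so discard them.
P0 = {S0} | {S3}.
The partition is now stable with 2 blocks: {S0} | {S3}.

2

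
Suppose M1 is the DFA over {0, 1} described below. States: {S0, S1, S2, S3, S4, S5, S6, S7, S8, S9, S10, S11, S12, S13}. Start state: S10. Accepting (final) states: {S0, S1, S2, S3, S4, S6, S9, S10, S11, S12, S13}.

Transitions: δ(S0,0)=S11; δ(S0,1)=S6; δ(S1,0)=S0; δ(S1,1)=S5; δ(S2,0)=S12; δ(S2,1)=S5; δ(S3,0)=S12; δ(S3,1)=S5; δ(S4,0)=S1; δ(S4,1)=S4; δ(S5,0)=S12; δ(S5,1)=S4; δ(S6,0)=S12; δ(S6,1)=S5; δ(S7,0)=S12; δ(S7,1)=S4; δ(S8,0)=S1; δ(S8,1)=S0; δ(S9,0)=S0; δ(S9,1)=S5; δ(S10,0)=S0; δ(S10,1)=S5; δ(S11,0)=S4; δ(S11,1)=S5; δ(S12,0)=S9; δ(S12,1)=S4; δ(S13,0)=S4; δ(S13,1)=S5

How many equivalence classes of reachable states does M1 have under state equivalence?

5

States {S2,S3,S7,S8,S13} cannot be reached from the start state, so discard them.
Initial partition by acceptance: {S0,S1,S4,S6,S9,S10,S11,S12} | {S5}.
Split {S0,S1,S4,S6,S9,S10,S11,S12} by δ(·,1) → {S1,S6,S9,S10,S11} and {S0,S4,S12}.
Refine {S0,S4,S12} on symbol 1: members go to different blocks, giving {S4,S12} and {S0}.
On input 0, block {S1,S6,S9,S10,S11} splits into {S1,S9,S10} and {S6,S11}.
The partition is now stable with 5 blocks: {S1,S9,S10} | {S5} | {S4,S12} | {S0} | {S6,S11}.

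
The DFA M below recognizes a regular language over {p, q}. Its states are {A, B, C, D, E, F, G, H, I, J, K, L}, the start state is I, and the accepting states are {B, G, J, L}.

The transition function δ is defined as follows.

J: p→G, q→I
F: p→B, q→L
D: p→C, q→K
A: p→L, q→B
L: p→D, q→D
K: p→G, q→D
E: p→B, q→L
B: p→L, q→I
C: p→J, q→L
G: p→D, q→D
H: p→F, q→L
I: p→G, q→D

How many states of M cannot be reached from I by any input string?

5

Starting at I and following transitions, the reachable set is {C, D, G, I, J, K, L}. That leaves A, B, E, F, H unreachable — 5 in total.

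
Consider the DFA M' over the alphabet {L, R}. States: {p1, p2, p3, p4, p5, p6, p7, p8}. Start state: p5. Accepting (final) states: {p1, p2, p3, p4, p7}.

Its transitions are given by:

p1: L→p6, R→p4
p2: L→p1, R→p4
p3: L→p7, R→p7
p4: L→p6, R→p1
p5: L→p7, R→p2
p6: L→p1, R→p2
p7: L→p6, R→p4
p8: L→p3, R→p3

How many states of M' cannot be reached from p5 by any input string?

BFS from p5 reaches {p1, p2, p4, p5, p6, p7}; the 2 state(s) p3, p8 are never visited.

2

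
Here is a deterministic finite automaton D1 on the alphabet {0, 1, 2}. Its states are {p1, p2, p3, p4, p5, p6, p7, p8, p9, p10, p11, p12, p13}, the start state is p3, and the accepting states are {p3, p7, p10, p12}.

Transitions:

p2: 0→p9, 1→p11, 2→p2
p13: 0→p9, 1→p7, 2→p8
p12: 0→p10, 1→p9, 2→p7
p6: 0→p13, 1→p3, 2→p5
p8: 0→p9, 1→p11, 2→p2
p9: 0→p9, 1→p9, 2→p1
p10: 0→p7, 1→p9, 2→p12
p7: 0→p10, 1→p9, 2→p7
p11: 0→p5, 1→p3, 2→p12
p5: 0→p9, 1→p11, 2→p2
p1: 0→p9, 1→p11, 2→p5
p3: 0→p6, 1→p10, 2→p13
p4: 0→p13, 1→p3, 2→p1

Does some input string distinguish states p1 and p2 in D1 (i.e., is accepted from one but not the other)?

States {p4} cannot be reached from the start state, so discard them.
P0 = {p3,p7,p10,p12} | {p1,p2,p5,p6,p8,p9,p11,p13}.
On input 0, block {p3,p7,p10,p12} splits into {p7,p10,p12} and {p3}.
On input 1, block {p1,p2,p5,p6,p8,p9,p11,p13} splits into {p1,p2,p5,p8,p9} and {p6,p11} and {p13}.
On input 1, block {p1,p2,p5,p8,p9} splits into {p1,p2,p5,p8} and {p9}.
Refine {p6,p11} on symbol 0: members go to different blocks, giving {p6} and {p11}.
The partition is now stable with 7 blocks: {p7,p10,p12} | {p1,p2,p5,p8} | {p3} | {p6} | {p13} | {p9} | {p11}.
p1 and p2 lie in the same block of the stable partition, so they are equivalent — no string distinguishes them.

No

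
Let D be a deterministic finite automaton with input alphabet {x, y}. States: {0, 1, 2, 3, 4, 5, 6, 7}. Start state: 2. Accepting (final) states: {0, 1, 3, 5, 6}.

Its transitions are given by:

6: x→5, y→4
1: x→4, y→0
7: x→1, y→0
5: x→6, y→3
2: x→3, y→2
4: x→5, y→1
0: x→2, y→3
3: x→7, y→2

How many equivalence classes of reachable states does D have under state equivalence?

Every state is reachable, so we keep all 8.
Start with accepting vs non-accepting: {0,1,3,5,6} | {2,4,7}.
On input x, block {0,1,3,5,6} splits into {0,1,3} and {5,6}.
On input y, block {0,1,3} splits into {0,1} and {3}.
Split {0,1} by δ(·,y) → {0} and {1}.
Split {2,4,7} by δ(·,x) → {2} and {4} and {7}.
On input y, block {5,6} splits into {5} and {6}.
Stable partition: {0} | {2} | {5} | {3} | {1} | {4} | {7} | {6} — 8 equivalence classes.

8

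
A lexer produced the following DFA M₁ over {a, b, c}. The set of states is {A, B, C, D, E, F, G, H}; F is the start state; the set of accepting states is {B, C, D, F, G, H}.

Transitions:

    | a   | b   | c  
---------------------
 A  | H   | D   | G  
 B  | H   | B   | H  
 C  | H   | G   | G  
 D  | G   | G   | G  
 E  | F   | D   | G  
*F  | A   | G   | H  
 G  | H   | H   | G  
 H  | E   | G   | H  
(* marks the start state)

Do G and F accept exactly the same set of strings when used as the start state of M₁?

Reachable states from the start: {A,D,E,F,G,H}. Unreachable: {B,C} — drop them.
P0 = {D,F,G,H} | {A,E}.
Split {D,F,G,H} by δ(·,a) → {D,G} and {F,H}.
Split {D,G} by δ(·,a) → {D} and {G}.
Stable partition: {D} | {A,E} | {F,H} | {G} — 4 equivalence classes.
G and F end up in different blocks, so they are distinguishable. For instance, the string 'a' is accepted from only G.

No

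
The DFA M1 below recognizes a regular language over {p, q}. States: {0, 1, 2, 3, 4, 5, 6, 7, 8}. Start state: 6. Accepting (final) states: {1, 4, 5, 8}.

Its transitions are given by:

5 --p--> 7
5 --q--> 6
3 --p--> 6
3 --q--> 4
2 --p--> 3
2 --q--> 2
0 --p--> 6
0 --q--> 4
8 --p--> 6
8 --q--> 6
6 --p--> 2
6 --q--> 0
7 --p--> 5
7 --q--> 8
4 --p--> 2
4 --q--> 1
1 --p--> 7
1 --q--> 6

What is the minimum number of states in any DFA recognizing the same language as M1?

Every state is reachable, so we keep all 9.
Start with accepting vs non-accepting: {1,4,5,8} | {0,2,3,6,7}.
Refine {1,4,5,8} on symbol q: members go to different blocks, giving {1,5,8} and {4}.
On input p, block {0,2,3,6,7} splits into {0,2,3,6} and {7}.
Refine {1,5,8} on symbol p: members go to different blocks, giving {1,5} and {8}.
On input q, block {0,2,3,6} splits into {0,3} and {2,6}.
Split {2,6} by δ(·,p) → {2} and {6}.
Stable partition: {1,5} | {0,3} | {4} | {7} | {8} | {2} | {6} — 7 equivalence classes.

7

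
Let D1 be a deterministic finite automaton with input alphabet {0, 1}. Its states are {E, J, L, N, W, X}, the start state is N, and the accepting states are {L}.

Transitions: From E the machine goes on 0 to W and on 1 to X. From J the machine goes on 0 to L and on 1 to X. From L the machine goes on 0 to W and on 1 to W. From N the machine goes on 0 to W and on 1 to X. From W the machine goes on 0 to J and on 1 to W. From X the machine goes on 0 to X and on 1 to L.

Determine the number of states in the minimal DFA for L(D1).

States {E} cannot be reached from the start state, so discard them.
P0 = {L} | {J,N,W,X}.
On input 0, block {J,N,W,X} splits into {N,W,X} and {J}.
Split {N,W,X} by δ(·,0) → {N,X} and {W}.
On input 0, block {N,X} splits into {X} and {N}.
The partition is now stable with 5 blocks: {L} | {X} | {J} | {W} | {N}.

5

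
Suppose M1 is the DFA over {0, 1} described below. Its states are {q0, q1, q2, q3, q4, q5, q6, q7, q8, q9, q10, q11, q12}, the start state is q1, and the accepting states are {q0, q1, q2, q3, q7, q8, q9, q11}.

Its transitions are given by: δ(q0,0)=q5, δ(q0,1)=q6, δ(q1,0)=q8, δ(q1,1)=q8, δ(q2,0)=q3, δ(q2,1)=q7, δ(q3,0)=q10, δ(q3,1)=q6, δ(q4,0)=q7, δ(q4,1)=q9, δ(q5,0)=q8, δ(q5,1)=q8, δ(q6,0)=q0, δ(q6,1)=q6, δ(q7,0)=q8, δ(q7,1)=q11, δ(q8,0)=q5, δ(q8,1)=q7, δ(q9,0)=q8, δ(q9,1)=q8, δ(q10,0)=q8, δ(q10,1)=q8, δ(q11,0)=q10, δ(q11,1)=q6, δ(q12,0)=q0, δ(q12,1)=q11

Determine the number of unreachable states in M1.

Starting at q1 and following transitions, the reachable set is {q0, q1, q5, q6, q7, q8, q10, q11}. That leaves q2, q3, q4, q9, q12 unreachable — 5 in total.

5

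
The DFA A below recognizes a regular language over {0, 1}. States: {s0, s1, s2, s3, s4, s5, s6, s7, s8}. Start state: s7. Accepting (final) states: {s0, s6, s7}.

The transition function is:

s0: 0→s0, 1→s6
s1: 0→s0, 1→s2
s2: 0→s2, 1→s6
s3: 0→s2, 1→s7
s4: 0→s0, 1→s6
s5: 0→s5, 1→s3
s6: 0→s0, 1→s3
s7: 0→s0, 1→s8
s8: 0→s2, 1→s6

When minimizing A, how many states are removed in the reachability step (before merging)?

3

BFS from s7 reaches {s0, s2, s3, s6, s7, s8}; the 3 state(s) s1, s4, s5 are never visited.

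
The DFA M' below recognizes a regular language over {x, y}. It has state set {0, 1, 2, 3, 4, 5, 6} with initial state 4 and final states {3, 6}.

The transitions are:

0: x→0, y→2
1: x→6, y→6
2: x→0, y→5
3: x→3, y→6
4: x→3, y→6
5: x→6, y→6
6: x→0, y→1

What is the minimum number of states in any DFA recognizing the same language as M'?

6

Every state is reachable, so we keep all 7.
Start with accepting vs non-accepting: {3,6} | {0,1,2,4,5}.
Refine {3,6} on symbol x: members go to different blocks, giving {3} and {6}.
Refine {0,1,2,4,5} on symbol x: members go to different blocks, giving {0,2} and {1,5} and {4}.
On input y, block {0,2} splits into {0} and {2}.
Stable partition: {3} | {0} | {6} | {1,5} | {4} | {2} — 6 equivalence classes.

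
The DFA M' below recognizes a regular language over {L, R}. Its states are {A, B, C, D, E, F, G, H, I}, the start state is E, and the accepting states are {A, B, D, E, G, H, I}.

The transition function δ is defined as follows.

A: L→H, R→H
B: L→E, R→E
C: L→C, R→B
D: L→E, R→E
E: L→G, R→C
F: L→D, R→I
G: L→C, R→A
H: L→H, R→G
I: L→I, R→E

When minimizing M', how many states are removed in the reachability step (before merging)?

3

Starting at E and following transitions, the reachable set is {A, B, C, E, G, H}. That leaves D, F, I unreachable — 3 in total.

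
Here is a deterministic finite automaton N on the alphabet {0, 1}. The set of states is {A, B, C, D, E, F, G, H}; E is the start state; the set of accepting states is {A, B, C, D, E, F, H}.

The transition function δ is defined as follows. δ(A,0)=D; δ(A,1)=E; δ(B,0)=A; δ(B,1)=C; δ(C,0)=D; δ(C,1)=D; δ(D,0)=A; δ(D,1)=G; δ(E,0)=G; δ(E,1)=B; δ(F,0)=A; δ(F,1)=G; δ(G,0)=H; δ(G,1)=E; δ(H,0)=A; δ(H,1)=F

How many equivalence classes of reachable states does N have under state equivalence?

All states are reachable from the start state.
P0 = {A,B,C,D,E,F,H} | {G}.
Split {A,B,C,D,E,F,H} by δ(·,0) → {A,B,C,D,F,H} and {E}.
Refine {A,B,C,D,F,H} on symbol 1: members go to different blocks, giving {B,C,H} and {D,F} and {A}.
Refine {B,C,H} on symbol 0: members go to different blocks, giving {B,H} and {C}.
On input 1, block {B,H} splits into {B} and {H}.
No further refinement is possible. Final partition (7 blocks): {B} | {G} | {E} | {D,F} | {A} | {C} | {H}.

7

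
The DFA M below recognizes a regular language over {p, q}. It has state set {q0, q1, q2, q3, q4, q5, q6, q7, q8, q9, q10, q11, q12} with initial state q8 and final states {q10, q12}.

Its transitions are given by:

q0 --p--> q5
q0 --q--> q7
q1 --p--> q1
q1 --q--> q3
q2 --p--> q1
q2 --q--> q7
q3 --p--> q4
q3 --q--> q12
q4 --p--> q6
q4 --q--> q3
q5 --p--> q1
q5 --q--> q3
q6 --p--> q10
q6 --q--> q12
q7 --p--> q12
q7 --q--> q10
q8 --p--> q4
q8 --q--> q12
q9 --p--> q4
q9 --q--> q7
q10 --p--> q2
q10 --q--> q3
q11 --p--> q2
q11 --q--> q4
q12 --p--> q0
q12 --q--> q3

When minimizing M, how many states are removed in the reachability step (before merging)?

2

No path from q8 leads to q9, q11; the other 11 states are all reachable.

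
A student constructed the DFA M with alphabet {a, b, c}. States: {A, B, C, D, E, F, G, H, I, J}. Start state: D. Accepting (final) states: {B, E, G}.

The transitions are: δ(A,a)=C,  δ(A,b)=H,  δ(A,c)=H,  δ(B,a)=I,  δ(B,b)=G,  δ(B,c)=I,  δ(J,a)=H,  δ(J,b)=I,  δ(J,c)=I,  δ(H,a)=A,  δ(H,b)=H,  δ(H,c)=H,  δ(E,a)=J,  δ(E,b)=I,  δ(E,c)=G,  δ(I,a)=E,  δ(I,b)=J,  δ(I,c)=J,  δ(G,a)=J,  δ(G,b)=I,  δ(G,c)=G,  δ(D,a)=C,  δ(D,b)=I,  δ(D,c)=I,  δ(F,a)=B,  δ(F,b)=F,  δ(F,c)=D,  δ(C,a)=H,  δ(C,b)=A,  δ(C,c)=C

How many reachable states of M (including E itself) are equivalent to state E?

Reachable states from the start: {A,C,D,E,G,H,I,J}. Unreachable: {B,F} — drop them.
Initial partition by acceptance: {E,G} | {A,C,D,H,I,J}.
Refine {A,C,D,H,I,J} on symbol a: members go to different blocks, giving {A,C,D,H,J} and {I}.
On input b, block {A,C,D,H,J} splits into {A,C,H} and {D,J}.
No further refinement is possible. Final partition (4 blocks): {E,G} | {A,C,H} | {I} | {D,J}.
State E belongs to the block {E,G}, which has 2 states.

2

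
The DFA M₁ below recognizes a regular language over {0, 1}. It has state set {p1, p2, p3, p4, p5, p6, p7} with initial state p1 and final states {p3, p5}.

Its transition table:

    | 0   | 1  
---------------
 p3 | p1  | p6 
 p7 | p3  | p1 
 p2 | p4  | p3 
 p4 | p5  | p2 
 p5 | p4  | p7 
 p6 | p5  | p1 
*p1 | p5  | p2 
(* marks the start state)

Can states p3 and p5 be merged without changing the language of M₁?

Yes

All states are reachable from the start state.
Initial partition by acceptance: {p3,p5} | {p1,p2,p4,p6,p7}.
Split {p1,p2,p4,p6,p7} by δ(·,0) → {p1,p4,p6,p7} and {p2}.
On input 1, block {p1,p4,p6,p7} splits into {p1,p4} and {p6,p7}.
The partition is now stable with 4 blocks: {p3,p5} | {p1,p4} | {p2} | {p6,p7}.
p3 and p5 lie in the same block of the stable partition, so they are equivalent — no string distinguishes them.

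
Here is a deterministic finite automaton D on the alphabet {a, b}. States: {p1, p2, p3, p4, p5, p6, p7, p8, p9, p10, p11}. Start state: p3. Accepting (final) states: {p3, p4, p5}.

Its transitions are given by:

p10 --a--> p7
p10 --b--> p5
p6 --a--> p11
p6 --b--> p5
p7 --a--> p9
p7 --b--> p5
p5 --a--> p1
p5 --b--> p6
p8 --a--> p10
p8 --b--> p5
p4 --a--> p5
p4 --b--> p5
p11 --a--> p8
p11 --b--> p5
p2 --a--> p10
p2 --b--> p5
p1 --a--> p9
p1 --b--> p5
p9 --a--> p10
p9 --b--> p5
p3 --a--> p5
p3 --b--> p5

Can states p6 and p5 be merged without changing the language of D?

First remove the unreachable states {p2,p4}; 9 states remain.
P0 = {p3,p5} | {p1,p6,p7,p8,p9,p10,p11}.
Refine {p3,p5} on symbol a: members go to different blocks, giving {p3} and {p5}.
Stable partition: {p3} | {p1,p6,p7,p8,p9,p10,p11} | {p5} — 3 equivalence classes.
p6 and p5 end up in different blocks, so they are distinguishable. For instance, the string 'ε' is accepted from only p5.

No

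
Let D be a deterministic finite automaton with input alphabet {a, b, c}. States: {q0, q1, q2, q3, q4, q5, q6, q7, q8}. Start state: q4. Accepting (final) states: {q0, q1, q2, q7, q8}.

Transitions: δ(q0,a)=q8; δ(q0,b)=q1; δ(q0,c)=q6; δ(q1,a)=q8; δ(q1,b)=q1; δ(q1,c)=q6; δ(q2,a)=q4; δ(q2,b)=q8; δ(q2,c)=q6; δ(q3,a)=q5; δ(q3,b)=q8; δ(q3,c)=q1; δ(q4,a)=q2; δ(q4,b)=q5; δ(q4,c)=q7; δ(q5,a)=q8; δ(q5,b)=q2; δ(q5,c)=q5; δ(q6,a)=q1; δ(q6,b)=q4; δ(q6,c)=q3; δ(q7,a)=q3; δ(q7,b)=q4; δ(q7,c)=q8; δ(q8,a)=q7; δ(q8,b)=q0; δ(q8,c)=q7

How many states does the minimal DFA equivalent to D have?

8

P0 = {q0,q1,q2,q7,q8} | {q3,q4,q5,q6}.
On input a, block {q0,q1,q2,q7,q8} splits into {q0,q1,q8} and {q2,q7}.
On input a, block {q0,q1,q8} splits into {q0,q1} and {q8}.
Split {q3,q4,q5,q6} by δ(·,a) → {q3} and {q4} and {q5} and {q6}.
On input a, block {q2,q7} splits into {q2} and {q7}.
The partition is now stable with 8 blocks: {q0,q1} | {q3} | {q2} | {q8} | {q4} | {q5} | {q6} | {q7}.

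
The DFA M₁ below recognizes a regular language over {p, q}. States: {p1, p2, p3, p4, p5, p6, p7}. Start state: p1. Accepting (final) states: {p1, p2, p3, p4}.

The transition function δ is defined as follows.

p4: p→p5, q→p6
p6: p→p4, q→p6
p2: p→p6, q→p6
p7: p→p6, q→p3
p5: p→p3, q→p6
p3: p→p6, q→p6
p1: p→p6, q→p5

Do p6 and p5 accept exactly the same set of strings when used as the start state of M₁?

First remove the unreachable states {p2,p7}; 5 states remain.
P0 = {p1,p3,p4} | {p5,p6}.
Stable partition: {p1,p3,p4} | {p5,p6} — 2 equivalence classes.
p6 and p5 lie in the same block of the stable partition, so they are equivalent — no string distinguishes them.

Yes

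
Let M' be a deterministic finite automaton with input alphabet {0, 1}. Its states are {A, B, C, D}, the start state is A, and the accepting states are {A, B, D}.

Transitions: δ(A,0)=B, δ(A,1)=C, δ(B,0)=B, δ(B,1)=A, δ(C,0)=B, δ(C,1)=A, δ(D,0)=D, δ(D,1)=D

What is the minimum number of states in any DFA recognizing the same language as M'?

3

First remove the unreachable states {D}; 3 states remain.
Initial partition by acceptance: {A,B} | {C}.
Refine {A,B} on symbol 1: members go to different blocks, giving {A} and {B}.
No further refinement is possible. Final partition (3 blocks): {A} | {C} | {B}.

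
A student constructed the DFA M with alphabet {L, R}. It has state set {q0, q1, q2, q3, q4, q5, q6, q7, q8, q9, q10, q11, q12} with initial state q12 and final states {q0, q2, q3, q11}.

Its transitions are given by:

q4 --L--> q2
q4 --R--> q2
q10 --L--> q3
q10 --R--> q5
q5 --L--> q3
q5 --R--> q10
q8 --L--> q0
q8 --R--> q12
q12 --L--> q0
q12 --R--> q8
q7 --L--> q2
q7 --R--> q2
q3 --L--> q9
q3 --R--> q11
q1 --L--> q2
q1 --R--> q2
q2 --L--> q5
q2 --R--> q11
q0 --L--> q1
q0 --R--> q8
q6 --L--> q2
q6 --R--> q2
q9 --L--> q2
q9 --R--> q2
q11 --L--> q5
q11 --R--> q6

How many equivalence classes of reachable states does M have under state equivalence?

First remove the unreachable states {q4,q7}; 11 states remain.
Start with accepting vs non-accepting: {q0,q2,q3,q11} | {q1,q5,q6,q8,q9,q10,q12}.
Split {q0,q2,q3,q11} by δ(·,R) → {q0,q11} and {q2,q3}.
On input L, block {q1,q5,q6,q8,q9,q10,q12} splits into {q1,q5,q6,q9,q10} and {q8,q12}.
Split {q0,q11} by δ(·,R) → {q0} and {q11}.
On input R, block {q1,q5,q6,q9,q10} splits into {q1,q6,q9} and {q5,q10}.
On input L, block {q2,q3} splits into {q2} and {q3}.
No further refinement is possible. Final partition (7 blocks): {q0} | {q1,q6,q9} | {q2} | {q8,q12} | {q11} | {q5,q10} | {q3}.

7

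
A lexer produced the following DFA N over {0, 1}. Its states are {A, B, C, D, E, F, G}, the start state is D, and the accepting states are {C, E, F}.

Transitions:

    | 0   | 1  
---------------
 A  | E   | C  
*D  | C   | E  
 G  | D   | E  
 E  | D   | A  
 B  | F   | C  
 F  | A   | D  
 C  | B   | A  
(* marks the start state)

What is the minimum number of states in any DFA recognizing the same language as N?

First remove the unreachable states {G}; 6 states remain.
Start with accepting vs non-accepting: {C,E,F} | {A,B,D}.
Stable partition: {C,E,F} | {A,B,D} — 2 equivalence classes.

2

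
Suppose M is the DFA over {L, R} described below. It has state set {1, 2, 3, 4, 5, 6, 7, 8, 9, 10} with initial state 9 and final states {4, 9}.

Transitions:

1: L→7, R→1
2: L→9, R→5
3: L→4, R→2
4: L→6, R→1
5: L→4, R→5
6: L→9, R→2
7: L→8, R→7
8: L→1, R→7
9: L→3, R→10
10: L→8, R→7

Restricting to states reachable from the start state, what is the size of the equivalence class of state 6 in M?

4

Every state is reachable, so we keep all 10.
Initial partition by acceptance: {4,9} | {1,2,3,5,6,7,8,10}.
On input L, block {1,2,3,5,6,7,8,10} splits into {1,7,8,10} and {2,3,5,6}.
The partition is now stable with 3 blocks: {4,9} | {1,7,8,10} | {2,3,5,6}.
The equivalence class containing 6 is {2,3,5,6}, of size 4.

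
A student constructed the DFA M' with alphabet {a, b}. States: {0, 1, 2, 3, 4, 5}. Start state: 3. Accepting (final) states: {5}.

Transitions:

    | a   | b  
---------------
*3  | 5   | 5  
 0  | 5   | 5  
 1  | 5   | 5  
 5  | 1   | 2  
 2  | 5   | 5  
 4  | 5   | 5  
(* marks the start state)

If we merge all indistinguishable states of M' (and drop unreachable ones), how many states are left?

2

Reachable states from the start: {1,2,3,5}. Unreachable: {0,4} — drop them.
Initial partition by acceptance: {5} | {1,2,3}.
No further refinement is possible. Final partition (2 blocks): {5} | {1,2,3}.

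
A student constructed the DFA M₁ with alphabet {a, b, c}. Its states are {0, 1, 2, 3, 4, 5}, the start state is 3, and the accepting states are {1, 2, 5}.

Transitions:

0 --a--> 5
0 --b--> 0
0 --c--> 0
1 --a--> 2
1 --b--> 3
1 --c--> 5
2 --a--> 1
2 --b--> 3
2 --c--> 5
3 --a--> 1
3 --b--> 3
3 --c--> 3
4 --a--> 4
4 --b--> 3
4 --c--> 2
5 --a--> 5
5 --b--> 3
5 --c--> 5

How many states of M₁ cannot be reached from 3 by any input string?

2

No path from 3 leads to 0, 4; the other 4 states are all reachable.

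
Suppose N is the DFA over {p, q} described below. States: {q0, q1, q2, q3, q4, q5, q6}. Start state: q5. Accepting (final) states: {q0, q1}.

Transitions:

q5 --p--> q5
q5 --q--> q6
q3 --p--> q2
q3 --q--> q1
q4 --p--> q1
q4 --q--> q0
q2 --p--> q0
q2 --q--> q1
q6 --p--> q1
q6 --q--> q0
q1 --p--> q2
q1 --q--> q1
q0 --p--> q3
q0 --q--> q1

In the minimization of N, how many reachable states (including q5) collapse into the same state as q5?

1

States {q4} cannot be reached from the start state, so discard them.
Initial partition by acceptance: {q0,q1} | {q2,q3,q5,q6}.
On input p, block {q2,q3,q5,q6} splits into {q2,q6} and {q3,q5}.
On input p, block {q0,q1} splits into {q0} and {q1}.
On input p, block {q2,q6} splits into {q2} and {q6}.
Refine {q3,q5} on symbol p: members go to different blocks, giving {q3} and {q5}.
The partition is now stable with 6 blocks: {q0} | {q2} | {q3} | {q1} | {q6} | {q5}.
State q5 belongs to the block {q5}, which has 1 states.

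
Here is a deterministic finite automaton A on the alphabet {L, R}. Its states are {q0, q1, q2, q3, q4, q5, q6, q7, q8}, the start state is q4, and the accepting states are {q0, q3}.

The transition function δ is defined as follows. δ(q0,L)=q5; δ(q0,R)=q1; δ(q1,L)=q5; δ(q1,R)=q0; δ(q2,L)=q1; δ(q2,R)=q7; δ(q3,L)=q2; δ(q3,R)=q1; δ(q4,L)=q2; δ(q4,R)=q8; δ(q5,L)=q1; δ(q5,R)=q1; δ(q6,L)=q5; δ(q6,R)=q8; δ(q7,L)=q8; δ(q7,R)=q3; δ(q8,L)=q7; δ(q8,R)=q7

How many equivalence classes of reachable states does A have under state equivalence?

Reachable states from the start: {q0,q1,q2,q3,q4,q5,q7,q8}. Unreachable: {q6} — drop them.
Start with accepting vs non-accepting: {q0,q3} | {q1,q2,q4,q5,q7,q8}.
Refine {q1,q2,q4,q5,q7,q8} on symbol R: members go to different blocks, giving {q2,q4,q5,q8} and {q1,q7}.
On input L, block {q2,q4,q5,q8} splits into {q2,q5,q8} and {q4}.
No further refinement is possible. Final partition (4 blocks): {q0,q3} | {q2,q5,q8} | {q1,q7} | {q4}.

4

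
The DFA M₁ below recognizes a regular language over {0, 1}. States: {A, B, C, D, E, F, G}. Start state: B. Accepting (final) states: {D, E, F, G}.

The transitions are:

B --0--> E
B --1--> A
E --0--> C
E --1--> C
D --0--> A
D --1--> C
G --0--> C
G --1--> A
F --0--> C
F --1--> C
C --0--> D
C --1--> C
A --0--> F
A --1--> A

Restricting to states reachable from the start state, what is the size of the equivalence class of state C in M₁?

3

States {G} cannot be reached from the start state, so discard them.
Start with accepting vs non-accepting: {D,E,F} | {A,B,C}.
The partition is now stable with 2 blocks: {D,E,F} | {A,B,C}.
The equivalence class containing C is {A,B,C}, of size 3.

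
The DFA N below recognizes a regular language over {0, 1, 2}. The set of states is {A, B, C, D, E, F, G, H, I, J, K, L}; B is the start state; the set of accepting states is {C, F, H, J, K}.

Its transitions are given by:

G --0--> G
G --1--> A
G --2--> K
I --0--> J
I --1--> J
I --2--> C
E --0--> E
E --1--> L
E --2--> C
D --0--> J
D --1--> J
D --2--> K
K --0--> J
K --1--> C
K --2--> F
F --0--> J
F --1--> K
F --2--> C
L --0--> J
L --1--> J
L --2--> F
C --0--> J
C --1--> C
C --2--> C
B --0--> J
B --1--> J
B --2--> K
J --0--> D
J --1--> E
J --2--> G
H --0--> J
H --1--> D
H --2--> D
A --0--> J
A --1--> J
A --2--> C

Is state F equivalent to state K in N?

First remove the unreachable states {H,I}; 10 states remain.
Start with accepting vs non-accepting: {C,F,J,K} | {A,B,D,E,G,L}.
On input 0, block {C,F,J,K} splits into {C,F,K} and {J}.
On input 0, block {A,B,D,E,G,L} splits into {A,B,D,L} and {E,G}.
The partition is now stable with 4 blocks: {C,F,K} | {A,B,D,L} | {J} | {E,G}.
F and K lie in the same block of the stable partition, so they are equivalent — no string distinguishes them.

Yes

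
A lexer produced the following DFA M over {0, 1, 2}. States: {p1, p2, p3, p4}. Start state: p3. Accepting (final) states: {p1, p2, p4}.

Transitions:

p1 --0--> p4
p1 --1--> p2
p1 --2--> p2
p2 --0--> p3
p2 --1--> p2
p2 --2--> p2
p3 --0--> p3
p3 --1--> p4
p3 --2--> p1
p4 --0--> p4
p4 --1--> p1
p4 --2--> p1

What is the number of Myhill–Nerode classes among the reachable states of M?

4

Every state is reachable, so we keep all 4.
P0 = {p1,p2,p4} | {p3}.
Refine {p1,p2,p4} on symbol 0: members go to different blocks, giving {p1,p4} and {p2}.
On input 1, block {p1,p4} splits into {p1} and {p4}.
The partition is now stable with 4 blocks: {p1} | {p3} | {p2} | {p4}.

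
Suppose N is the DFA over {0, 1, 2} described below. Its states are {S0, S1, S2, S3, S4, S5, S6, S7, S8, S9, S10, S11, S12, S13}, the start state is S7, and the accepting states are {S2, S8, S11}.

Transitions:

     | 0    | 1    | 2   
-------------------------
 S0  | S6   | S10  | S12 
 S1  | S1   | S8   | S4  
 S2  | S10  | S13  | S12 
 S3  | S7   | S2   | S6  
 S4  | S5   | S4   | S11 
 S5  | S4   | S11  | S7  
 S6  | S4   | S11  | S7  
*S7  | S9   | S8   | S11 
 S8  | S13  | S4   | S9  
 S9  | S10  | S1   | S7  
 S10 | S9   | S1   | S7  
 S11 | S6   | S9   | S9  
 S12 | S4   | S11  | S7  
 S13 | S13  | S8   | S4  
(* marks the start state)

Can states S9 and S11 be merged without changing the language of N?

First remove the unreachable states {S0,S2,S3,S12}; 10 states remain.
P0 = {S8,S11} | {S1,S4,S5,S6,S7,S9,S10,S13}.
Split {S1,S4,S5,S6,S7,S9,S10,S13} by δ(·,1) → {S1,S5,S6,S7,S13} and {S4,S9,S10}.
Split {S1,S5,S6,S7,S13} by δ(·,0) → {S5,S6,S7} and {S1,S13}.
Refine {S8,S11} on symbol 0: members go to different blocks, giving {S8} and {S11}.
On input 1, block {S5,S6,S7} splits into {S5,S6} and {S7}.
On input 0, block {S4,S9,S10} splits into {S9,S10} and {S4}.
The partition is now stable with 7 blocks: {S8} | {S5,S6} | {S9,S10} | {S1,S13} | {S11} | {S7} | {S4}.
S9 and S11 end up in different blocks, so they are distinguishable. For instance, the string 'ε' is accepted from only S11.

No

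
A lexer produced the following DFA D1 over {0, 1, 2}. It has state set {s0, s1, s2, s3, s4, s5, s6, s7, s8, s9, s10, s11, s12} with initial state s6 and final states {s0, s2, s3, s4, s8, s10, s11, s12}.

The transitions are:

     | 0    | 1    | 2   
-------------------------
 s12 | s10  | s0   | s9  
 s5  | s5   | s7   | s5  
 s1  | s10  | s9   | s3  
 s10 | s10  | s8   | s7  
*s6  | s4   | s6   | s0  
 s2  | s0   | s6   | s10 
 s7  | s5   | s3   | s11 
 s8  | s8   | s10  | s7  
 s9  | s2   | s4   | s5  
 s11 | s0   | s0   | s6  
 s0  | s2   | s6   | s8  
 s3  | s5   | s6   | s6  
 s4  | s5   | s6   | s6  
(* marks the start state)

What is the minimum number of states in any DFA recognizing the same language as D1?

States {s1,s9,s12} cannot be reached from the start state, so discard them.
P0 = {s0,s2,s3,s4,s8,s10,s11} | {s5,s6,s7}.
On input 0, block {s0,s2,s3,s4,s8,s10,s11} splits into {s0,s2,s8,s10,s11} and {s3,s4}.
On input 1, block {s0,s2,s8,s10,s11} splits into {s8,s10,s11} and {s0,s2}.
On input 0, block {s8,s10,s11} splits into {s8,s10} and {s11}.
On input 0, block {s5,s6,s7} splits into {s5,s7} and {s6}.
On input 1, block {s5,s7} splits into {s5} and {s7}.
No further refinement is possible. Final partition (7 blocks): {s8,s10} | {s5} | {s3,s4} | {s0,s2} | {s11} | {s6} | {s7}.

7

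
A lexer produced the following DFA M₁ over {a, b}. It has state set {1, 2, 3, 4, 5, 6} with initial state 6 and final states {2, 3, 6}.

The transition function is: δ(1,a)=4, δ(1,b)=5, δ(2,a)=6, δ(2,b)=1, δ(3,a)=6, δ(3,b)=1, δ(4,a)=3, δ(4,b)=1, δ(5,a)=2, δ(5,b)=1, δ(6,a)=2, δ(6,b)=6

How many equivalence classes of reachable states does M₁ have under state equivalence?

4

Every state is reachable, so we keep all 6.
P0 = {2,3,6} | {1,4,5}.
On input b, block {2,3,6} splits into {2,3} and {6}.
Refine {1,4,5} on symbol a: members go to different blocks, giving {4,5} and {1}.
Stable partition: {2,3} | {4,5} | {6} | {1} — 4 equivalence classes.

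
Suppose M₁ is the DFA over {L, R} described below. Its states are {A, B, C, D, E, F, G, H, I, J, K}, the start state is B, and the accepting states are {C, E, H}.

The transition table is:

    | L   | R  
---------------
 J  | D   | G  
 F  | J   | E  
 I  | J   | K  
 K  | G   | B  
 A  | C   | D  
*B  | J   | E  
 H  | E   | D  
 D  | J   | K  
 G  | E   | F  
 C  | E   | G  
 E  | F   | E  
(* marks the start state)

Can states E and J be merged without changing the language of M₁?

No

First remove the unreachable states {A,C,H,I}; 7 states remain.
Initial partition by acceptance: {E} | {B,D,F,G,J,K}.
Split {B,D,F,G,J,K} by δ(·,L) → {B,D,F,J,K} and {G}.
On input L, block {B,D,F,J,K} splits into {B,D,F,J} and {K}.
On input R, block {B,D,F,J} splits into {B,F} and {D} and {J}.
No further refinement is possible. Final partition (6 blocks): {E} | {B,F} | {G} | {K} | {D} | {J}.
E and J end up in different blocks, so they are distinguishable. For instance, the string 'ε' is accepted from only E.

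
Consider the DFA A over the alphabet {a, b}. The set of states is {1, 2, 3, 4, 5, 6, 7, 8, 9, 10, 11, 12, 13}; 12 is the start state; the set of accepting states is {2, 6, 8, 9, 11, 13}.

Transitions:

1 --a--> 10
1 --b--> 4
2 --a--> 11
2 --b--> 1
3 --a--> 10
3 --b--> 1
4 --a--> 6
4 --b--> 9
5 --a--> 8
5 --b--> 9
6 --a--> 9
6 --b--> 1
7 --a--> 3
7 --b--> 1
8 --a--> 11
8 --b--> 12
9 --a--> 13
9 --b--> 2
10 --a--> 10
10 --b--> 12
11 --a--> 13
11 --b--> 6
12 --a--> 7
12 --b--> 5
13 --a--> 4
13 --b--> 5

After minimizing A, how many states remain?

6

All states are reachable from the start state.
Initial partition by acceptance: {2,6,8,9,11,13} | {1,3,4,5,7,10,12}.
On input a, block {2,6,8,9,11,13} splits into {2,6,8,9,11} and {13}.
On input a, block {2,6,8,9,11} splits into {2,6,8} and {9,11}.
Split {1,3,4,5,7,10,12} by δ(·,a) → {1,3,7,10,12} and {4,5}.
On input b, block {1,3,7,10,12} splits into {3,7,10} and {1,12}.
Stable partition: {2,6,8} | {3,7,10} | {13} | {9,11} | {4,5} | {1,12} — 6 equivalence classes.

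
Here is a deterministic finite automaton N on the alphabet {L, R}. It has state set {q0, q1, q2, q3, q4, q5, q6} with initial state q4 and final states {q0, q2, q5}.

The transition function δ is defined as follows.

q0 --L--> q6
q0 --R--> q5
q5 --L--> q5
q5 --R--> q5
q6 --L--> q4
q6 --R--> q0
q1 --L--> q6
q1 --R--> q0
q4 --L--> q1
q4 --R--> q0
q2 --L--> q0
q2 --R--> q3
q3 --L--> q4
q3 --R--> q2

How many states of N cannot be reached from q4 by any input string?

Starting at q4 and following transitions, the reachable set is {q0, q1, q4, q5, q6}. That leaves q2, q3 unreachable — 2 in total.

2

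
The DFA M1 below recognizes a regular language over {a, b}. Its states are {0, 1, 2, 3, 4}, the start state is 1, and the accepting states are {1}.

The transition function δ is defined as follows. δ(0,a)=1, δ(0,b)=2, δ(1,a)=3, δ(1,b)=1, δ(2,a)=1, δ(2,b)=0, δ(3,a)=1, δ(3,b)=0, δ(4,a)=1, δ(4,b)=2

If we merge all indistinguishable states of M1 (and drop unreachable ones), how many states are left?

2

First remove the unreachable states {4}; 4 states remain.
Initial partition by acceptance: {1} | {0,2,3}.
No further refinement is possible. Final partition (2 blocks): {1} | {0,2,3}.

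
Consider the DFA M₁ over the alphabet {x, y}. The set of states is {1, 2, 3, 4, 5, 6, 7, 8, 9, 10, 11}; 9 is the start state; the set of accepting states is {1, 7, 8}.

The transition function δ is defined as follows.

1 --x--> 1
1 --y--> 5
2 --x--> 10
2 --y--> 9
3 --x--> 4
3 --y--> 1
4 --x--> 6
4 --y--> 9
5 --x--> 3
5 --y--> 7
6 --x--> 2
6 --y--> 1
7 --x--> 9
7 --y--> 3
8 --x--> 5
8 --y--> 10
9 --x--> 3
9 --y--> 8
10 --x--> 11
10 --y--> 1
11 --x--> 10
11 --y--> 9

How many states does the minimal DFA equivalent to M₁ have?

5

All states are reachable from the start state.
Initial partition by acceptance: {1,7,8} | {2,3,4,5,6,9,10,11}.
On input x, block {1,7,8} splits into {7,8} and {1}.
Split {2,3,4,5,6,9,10,11} by δ(·,y) → {2,4,11} and {3,6,10} and {5,9}.
No further refinement is possible. Final partition (5 blocks): {7,8} | {2,4,11} | {1} | {3,6,10} | {5,9}.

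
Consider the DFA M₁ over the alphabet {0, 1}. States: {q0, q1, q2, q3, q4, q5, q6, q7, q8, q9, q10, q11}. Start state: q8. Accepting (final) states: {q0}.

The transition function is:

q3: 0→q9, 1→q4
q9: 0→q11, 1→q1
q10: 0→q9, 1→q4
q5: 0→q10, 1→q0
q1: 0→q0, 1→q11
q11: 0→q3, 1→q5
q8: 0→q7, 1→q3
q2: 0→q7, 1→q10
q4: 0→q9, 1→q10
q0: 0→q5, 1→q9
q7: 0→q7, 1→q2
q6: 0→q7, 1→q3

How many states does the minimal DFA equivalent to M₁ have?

Reachable states from the start: {q0,q1,q2,q3,q4,q5,q7,q8,q9,q10,q11}. Unreachable: {q6} — drop them.
P0 = {q0} | {q1,q2,q3,q4,q5,q7,q8,q9,q10,q11}.
Refine {q1,q2,q3,q4,q5,q7,q8,q9,q10,q11} on symbol 0: members go to different blocks, giving {q2,q3,q4,q5,q7,q8,q9,q10,q11} and {q1}.
Split {q2,q3,q4,q5,q7,q8,q9,q10,q11} by δ(·,1) → {q2,q3,q4,q7,q8,q10,q11} and {q5} and {q9}.
Refine {q2,q3,q4,q7,q8,q10,q11} on symbol 0: members go to different blocks, giving {q2,q7,q8,q11} and {q3,q4,q10}.
On input 0, block {q2,q7,q8,q11} splits into {q2,q7,q8} and {q11}.
Split {q2,q7,q8} by δ(·,1) → {q2,q8} and {q7}.
Stable partition: {q0} | {q2,q8} | {q1} | {q5} | {q9} | {q3,q4,q10} | {q11} | {q7} — 8 equivalence classes.

8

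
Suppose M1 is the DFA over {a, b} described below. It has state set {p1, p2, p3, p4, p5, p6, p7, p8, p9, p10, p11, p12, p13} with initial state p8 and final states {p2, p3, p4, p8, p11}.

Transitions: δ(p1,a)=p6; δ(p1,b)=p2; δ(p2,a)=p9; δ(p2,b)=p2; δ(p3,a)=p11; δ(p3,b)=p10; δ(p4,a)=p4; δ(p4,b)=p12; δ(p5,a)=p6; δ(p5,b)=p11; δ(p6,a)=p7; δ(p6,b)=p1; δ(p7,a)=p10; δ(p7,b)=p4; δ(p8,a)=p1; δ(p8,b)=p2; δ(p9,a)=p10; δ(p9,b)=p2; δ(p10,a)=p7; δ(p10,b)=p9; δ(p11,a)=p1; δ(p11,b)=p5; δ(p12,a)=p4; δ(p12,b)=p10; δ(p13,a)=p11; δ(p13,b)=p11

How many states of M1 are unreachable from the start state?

No path from p8 leads to p3, p5, p11, p13; the other 9 states are all reachable.

4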